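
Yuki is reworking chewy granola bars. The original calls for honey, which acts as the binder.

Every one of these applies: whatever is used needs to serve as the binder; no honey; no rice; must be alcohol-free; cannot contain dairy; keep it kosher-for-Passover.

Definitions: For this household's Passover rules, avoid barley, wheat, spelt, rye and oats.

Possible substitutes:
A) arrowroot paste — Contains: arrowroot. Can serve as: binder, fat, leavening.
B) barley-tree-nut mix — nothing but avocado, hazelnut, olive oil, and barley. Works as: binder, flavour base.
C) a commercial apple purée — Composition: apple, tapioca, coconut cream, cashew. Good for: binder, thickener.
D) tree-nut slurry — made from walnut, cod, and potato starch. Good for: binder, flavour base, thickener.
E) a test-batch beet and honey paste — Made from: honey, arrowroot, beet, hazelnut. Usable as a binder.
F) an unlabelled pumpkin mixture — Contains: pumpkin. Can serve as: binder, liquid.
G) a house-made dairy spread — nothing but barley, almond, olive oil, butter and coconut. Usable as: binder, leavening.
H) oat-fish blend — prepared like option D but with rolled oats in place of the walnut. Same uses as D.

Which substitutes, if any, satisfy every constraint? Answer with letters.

A: only arrowroot; none excluded — keep
B: has barley, so not kosher-for-Passover — out
C: coconut cream and cashew etc. — none of it excluded — valid
D: only cod, walnut and potato starch; none excluded — OK
E: has honey, so not honey-free — reject
F: nothing on the exclusion list — keep
G: has barley, so not kosher-for-Passover; has butter, so not dairy-free — no
H: has rolled oats, so not kosher-for-Passover — no

A, C, D, F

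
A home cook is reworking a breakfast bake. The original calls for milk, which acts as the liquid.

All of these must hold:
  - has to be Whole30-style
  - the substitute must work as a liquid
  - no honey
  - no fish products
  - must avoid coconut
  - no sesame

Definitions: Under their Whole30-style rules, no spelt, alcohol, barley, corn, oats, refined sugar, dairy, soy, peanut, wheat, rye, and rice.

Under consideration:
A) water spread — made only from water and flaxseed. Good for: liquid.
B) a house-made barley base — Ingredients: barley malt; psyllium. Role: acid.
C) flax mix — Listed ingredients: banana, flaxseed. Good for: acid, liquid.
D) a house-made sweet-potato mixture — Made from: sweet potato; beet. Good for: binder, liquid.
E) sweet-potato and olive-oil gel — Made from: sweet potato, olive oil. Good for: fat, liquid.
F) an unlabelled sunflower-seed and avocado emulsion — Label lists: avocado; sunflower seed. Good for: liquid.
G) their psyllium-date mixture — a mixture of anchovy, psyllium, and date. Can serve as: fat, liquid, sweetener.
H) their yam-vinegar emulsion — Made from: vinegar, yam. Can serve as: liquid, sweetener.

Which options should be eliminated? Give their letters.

A: every rule checks out — valid
B: not usable as a liquid; has barley malt, so not Whole30-style — out
C: only flaxseed and banana; none excluded — OK
D: all constraints satisfied — valid
E: only olive oil and sweet potato; none excluded — keep
F: all constraints satisfied — OK
G: has anchovy, so not fish-free — out
H: only yam and vinegar; none excluded — valid

B, G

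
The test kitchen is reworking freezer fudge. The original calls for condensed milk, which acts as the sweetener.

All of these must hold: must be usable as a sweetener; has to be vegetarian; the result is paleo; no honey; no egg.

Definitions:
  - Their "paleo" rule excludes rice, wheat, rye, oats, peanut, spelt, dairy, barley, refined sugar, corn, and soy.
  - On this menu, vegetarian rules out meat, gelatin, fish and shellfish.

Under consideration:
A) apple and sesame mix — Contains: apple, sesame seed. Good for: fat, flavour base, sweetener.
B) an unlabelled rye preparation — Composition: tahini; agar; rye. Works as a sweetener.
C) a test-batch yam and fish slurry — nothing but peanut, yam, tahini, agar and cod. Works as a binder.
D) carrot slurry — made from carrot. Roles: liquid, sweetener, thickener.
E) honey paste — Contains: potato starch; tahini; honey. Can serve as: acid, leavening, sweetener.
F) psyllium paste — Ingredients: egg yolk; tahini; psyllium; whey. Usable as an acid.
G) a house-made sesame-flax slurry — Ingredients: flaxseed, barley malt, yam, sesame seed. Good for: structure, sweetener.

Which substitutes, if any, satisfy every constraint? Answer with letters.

A: only sesame seed and apple; none excluded — keep
B: has rye, so not paleo — reject
C: not usable as a sweetener; has peanut, so not paleo (and 1 more) — reject
D: nothing on the exclusion list — OK
E: has honey, so not honey-free — reject
F: not usable as a sweetener; has whey, so not paleo (and 1 more) — reject
G: has barley malt, so not paleo — no

A, D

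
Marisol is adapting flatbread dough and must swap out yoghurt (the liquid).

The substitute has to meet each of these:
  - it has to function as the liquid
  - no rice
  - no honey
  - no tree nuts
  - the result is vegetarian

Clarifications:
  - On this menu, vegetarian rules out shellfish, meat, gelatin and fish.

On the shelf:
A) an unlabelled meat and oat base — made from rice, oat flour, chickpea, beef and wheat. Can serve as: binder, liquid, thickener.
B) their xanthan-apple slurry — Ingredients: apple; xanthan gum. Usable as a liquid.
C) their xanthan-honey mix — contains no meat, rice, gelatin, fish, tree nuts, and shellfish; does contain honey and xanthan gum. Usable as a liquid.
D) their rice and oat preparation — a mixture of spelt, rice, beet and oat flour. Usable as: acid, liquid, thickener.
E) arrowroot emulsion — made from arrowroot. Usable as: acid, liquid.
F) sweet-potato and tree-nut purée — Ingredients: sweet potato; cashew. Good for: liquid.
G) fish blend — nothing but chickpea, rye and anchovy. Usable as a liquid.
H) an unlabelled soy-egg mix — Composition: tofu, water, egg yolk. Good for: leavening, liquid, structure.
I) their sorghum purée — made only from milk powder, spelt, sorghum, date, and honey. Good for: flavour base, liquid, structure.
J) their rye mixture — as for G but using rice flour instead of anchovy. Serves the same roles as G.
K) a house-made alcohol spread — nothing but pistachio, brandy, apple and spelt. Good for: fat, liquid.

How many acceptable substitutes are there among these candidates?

A: has beef, so not vegetarian; has rice, so not rice-free — out
B: all constraints satisfied — keep
C: has honey, so not honey-free — reject
D: has rice, so not rice-free — out
E: all constraints satisfied — keep
F: has cashew, so not tree-nut-free — no
G: has anchovy, so not vegetarian — reject
H: every rule checks out — OK
I: has honey, so not honey-free — out
J: has rice flour, so not rice-free — no
K: has pistachio, so not tree-nut-free — no

3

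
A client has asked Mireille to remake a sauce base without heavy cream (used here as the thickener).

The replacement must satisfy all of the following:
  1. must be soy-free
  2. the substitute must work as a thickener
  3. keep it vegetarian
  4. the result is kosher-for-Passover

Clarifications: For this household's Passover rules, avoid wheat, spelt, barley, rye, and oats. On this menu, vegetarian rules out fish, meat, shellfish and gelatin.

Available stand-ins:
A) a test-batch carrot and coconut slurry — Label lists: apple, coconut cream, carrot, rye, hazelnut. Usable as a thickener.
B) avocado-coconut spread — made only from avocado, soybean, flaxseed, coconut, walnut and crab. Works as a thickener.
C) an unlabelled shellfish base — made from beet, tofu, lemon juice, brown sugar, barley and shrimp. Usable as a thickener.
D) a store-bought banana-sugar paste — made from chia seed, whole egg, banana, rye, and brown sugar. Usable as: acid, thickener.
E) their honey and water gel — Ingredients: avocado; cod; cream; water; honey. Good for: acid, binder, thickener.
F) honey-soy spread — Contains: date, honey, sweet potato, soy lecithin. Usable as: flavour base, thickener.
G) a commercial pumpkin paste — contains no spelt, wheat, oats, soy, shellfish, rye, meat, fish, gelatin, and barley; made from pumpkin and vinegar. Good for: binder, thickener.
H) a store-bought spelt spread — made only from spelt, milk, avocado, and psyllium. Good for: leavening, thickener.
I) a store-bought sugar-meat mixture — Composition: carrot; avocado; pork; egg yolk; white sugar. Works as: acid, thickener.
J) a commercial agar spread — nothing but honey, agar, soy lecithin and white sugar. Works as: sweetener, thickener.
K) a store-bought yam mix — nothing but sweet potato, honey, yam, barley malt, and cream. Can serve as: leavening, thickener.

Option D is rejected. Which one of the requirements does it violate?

kosher-for-Passover

usable as a thickener: satisfied
kosher-for-Passover: has rye — fails
vegetarian: satisfied
soy-free: satisfied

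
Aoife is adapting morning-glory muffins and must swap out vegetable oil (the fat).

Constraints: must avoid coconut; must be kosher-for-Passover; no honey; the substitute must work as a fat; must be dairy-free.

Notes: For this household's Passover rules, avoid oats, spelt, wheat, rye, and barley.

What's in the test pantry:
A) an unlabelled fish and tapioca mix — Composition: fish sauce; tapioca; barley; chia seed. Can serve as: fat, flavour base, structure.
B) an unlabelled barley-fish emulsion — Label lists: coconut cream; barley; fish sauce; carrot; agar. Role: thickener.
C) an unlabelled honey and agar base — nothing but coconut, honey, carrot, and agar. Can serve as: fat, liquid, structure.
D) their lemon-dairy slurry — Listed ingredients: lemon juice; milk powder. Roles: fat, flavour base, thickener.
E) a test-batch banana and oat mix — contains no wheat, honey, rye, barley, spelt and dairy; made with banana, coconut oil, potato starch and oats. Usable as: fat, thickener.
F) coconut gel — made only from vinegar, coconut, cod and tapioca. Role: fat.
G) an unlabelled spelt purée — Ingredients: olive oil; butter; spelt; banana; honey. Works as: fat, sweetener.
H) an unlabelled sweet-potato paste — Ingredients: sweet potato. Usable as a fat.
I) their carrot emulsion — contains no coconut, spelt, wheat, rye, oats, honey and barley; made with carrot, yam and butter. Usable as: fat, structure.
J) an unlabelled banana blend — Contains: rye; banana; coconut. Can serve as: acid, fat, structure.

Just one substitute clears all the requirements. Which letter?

H

A: has barley, so not kosher-for-Passover — out
B: not usable as a fat; has barley, so not kosher-for-Passover (and 1 more) — reject
C: has coconut, so not coconut-free; has honey, so not honey-free — reject
D: has milk powder, so not dairy-free — reject
E: has oats, so not kosher-for-Passover; has coconut oil, so not coconut-free — out
F: has coconut, so not coconut-free — reject
G: has spelt, so not kosher-for-Passover; has honey, so not honey-free (and 1 more) — out
H: no coconut, no honey — keep
I: has butter, so not dairy-free — reject
J: has rye, so not kosher-for-Passover; has coconut, so not coconut-free — reject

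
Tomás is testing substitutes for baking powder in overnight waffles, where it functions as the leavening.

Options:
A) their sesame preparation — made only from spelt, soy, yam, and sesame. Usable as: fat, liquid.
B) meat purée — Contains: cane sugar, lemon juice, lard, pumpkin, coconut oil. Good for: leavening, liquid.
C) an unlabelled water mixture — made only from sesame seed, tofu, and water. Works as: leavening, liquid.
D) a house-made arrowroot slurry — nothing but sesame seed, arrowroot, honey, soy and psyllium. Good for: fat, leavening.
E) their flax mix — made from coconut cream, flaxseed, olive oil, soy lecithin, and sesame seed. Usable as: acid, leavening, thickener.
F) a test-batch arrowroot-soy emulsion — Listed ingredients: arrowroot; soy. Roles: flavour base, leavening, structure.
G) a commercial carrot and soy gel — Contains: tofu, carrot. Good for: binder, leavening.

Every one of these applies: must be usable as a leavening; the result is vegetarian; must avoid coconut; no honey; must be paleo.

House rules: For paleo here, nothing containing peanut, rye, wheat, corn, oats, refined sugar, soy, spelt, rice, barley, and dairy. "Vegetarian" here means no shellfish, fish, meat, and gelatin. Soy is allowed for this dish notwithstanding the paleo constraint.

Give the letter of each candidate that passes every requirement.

C, F, G

A: not usable as a leavening; has spelt, so not paleo — reject
B: has cane sugar, so not paleo; has lard, so not vegetarian (and 1 more) — out
C: soy is permitted under the paleo carve-out; nothing else excluded — valid
D: has honey, so not honey-free — no
E: has coconut cream, so not coconut-free — out
F: soy is permitted under the paleo carve-out; nothing else excluded — OK
G: soy is permitted under the paleo carve-out; nothing else excluded — valid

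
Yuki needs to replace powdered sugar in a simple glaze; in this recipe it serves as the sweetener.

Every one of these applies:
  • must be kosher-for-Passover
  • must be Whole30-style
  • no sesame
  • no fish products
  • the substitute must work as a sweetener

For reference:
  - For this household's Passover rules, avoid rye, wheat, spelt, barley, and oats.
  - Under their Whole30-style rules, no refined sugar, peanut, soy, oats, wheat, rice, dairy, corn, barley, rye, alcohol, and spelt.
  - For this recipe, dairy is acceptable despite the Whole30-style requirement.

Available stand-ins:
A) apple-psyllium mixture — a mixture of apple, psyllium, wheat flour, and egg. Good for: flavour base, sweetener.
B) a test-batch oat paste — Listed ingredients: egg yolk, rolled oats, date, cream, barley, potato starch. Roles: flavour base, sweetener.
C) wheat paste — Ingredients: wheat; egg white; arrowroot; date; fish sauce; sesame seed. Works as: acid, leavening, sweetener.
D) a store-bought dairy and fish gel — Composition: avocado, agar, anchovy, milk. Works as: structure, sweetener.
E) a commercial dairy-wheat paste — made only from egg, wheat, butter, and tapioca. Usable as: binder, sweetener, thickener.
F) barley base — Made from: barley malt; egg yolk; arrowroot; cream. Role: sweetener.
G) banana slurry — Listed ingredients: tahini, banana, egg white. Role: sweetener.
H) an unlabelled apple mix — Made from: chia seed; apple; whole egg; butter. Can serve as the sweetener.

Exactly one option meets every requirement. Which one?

H

A: has wheat flour, so not kosher-for-Passover; has wheat flour, so not Whole30-style — no
B: has barley, so not kosher-for-Passover; has barley, so not Whole30-style — out
C: has wheat, so not kosher-for-Passover; has wheat, so not Whole30-style (and 2 more) — out
D: has anchovy, so not fish-free — reject
E: has wheat, so not kosher-for-Passover; has wheat, so not Whole30-style — reject
F: has barley malt, so not kosher-for-Passover; has barley malt, so not Whole30-style — no
G: has tahini, so not sesame-free — reject
H: dairy is permitted under the Whole30-style carve-out; nothing else excluded — keep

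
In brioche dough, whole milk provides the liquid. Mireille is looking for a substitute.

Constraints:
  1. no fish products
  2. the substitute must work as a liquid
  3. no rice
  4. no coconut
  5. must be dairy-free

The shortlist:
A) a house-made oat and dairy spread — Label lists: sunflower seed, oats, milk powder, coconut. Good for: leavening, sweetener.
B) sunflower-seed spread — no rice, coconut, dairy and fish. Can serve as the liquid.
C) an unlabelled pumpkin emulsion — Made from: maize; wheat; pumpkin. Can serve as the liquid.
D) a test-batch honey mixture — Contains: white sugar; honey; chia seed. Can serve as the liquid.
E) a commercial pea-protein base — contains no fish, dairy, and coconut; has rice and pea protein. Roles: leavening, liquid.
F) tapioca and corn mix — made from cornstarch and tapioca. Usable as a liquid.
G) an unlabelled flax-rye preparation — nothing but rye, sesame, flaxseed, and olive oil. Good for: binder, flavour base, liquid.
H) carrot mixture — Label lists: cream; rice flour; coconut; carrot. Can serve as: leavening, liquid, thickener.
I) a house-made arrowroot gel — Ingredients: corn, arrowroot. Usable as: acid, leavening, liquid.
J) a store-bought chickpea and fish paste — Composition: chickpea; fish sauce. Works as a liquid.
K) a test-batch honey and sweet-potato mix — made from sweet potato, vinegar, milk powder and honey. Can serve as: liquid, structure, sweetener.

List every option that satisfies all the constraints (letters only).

B, C, D, F, G, I

A: not usable as a liquid; has milk powder, so not dairy-free (and 1 more) — out
B: works as a liquid, no coconut, no rice — keep
C: only maize, wheat and pumpkin; none excluded — valid
D: all constraints satisfied — valid
E: has rice, so not rice-free — out
F: every rule checks out — OK
G: rye and sesame etc. — none of it excluded — OK
H: has cream, so not dairy-free; has rice flour, so not rice-free (and 1 more) — reject
I: only corn and arrowroot; none excluded — OK
J: has fish sauce, so not fish-free — reject
K: has milk powder, so not dairy-free — reject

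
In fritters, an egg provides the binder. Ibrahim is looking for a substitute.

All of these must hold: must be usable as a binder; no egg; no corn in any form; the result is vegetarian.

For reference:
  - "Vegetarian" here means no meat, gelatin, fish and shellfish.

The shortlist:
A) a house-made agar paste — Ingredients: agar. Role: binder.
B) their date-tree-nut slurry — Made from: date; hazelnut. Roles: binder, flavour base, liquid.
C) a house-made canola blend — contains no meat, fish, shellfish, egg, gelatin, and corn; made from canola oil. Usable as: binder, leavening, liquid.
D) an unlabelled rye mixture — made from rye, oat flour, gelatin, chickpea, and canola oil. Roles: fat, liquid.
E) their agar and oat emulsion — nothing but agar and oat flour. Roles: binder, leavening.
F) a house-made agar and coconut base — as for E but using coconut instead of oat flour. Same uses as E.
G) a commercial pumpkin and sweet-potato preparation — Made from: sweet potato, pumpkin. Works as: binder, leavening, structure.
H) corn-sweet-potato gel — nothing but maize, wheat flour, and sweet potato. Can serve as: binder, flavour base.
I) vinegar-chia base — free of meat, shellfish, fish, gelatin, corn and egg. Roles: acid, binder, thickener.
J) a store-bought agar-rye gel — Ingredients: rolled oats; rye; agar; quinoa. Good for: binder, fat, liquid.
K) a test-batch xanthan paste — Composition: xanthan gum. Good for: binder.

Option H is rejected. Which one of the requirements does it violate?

corn-free

usable as a binder: satisfied
vegetarian: satisfied
corn-free: has maize — fails
egg-free: satisfied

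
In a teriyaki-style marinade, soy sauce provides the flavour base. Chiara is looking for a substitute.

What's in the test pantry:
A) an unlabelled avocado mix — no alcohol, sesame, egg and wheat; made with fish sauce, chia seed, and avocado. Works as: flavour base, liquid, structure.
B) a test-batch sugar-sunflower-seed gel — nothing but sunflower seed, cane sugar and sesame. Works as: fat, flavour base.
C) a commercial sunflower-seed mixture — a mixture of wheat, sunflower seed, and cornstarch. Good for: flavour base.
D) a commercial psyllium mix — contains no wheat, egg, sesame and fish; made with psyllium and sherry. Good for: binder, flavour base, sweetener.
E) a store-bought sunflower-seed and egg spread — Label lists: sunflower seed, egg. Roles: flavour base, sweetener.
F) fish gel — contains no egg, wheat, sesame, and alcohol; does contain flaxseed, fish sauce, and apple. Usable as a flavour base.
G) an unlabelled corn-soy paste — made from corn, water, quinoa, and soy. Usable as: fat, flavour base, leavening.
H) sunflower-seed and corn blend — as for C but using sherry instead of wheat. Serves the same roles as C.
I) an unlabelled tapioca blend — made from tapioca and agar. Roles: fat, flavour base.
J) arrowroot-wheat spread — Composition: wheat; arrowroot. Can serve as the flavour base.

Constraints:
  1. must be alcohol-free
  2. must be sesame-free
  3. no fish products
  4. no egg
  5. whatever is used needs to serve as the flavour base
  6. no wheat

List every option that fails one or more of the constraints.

A, B, C, D, E, F, H, J

A: has fish sauce, so not fish-free — no
B: has sesame, so not sesame-free — no
C: has wheat, so not wheat-free — reject
D: has sherry, so not alcohol-free — no
E: has egg, so not egg-free — out
F: has fish sauce, so not fish-free — out
G: every rule checks out — OK
H: has sherry, so not alcohol-free — out
I: all constraints satisfied — keep
J: has wheat, so not wheat-free — reject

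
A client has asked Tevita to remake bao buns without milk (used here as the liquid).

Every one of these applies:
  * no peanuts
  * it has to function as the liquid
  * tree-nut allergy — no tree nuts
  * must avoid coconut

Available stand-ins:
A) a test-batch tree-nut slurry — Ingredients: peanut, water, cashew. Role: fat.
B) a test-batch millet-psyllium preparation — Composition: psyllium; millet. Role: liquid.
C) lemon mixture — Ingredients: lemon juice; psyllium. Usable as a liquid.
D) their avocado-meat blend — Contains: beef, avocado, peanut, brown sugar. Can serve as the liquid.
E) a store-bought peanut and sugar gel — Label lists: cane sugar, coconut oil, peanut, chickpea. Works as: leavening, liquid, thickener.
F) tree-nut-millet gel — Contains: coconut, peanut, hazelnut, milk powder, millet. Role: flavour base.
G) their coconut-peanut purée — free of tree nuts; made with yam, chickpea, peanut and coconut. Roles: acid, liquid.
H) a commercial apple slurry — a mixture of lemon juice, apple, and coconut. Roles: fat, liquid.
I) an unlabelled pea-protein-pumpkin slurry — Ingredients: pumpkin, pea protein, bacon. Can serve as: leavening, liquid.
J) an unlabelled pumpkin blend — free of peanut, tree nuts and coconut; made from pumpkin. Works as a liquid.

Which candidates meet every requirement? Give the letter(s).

A: not usable as a liquid; has cashew, so not tree-nut-free (and 1 more) — out
B: no tree nuts, no peanut — OK
C: no peanut, no tree nuts — valid
D: has peanut, so not peanut-free — no
E: has peanut, so not peanut-free; has coconut oil, so not coconut-free — no
F: not usable as a liquid; has hazelnut, so not tree-nut-free (and 2 more) — reject
G: has peanut, so not peanut-free; has coconut, so not coconut-free — out
H: has coconut, so not coconut-free — no
I: only bacon, pumpkin and pea protein; none excluded — valid
J: nothing on the exclusion list — OK

B, C, I, J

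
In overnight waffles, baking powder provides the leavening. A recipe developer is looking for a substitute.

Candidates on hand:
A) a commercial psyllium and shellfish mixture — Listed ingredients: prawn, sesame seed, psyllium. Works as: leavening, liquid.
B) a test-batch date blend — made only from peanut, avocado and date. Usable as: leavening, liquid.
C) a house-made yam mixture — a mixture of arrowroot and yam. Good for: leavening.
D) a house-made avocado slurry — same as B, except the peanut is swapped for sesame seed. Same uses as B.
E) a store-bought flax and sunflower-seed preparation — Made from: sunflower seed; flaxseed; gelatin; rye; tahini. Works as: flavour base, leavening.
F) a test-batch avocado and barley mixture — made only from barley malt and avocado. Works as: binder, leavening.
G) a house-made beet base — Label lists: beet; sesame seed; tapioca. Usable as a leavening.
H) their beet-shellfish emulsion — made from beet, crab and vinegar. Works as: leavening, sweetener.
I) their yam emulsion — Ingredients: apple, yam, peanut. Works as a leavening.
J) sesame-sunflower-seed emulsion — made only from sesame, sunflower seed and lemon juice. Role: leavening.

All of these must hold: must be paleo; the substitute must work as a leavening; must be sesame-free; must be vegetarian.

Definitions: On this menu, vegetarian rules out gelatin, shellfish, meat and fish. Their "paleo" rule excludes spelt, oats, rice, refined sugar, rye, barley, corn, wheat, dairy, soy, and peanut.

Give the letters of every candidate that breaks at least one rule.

A, B, D, E, F, G, H, I, J

A: has prawn, so not vegetarian; has sesame seed, so not sesame-free — out
B: has peanut, so not paleo — reject
C: vegetarian, no sesame — valid
D: has sesame seed, so not sesame-free — no
E: has gelatin, so not vegetarian; has rye, so not paleo (and 1 more) — reject
F: has barley malt, so not paleo — out
G: has sesame seed, so not sesame-free — out
H: has crab, so not vegetarian — out
I: has peanut, so not paleo — reject
J: has sesame, so not sesame-free — no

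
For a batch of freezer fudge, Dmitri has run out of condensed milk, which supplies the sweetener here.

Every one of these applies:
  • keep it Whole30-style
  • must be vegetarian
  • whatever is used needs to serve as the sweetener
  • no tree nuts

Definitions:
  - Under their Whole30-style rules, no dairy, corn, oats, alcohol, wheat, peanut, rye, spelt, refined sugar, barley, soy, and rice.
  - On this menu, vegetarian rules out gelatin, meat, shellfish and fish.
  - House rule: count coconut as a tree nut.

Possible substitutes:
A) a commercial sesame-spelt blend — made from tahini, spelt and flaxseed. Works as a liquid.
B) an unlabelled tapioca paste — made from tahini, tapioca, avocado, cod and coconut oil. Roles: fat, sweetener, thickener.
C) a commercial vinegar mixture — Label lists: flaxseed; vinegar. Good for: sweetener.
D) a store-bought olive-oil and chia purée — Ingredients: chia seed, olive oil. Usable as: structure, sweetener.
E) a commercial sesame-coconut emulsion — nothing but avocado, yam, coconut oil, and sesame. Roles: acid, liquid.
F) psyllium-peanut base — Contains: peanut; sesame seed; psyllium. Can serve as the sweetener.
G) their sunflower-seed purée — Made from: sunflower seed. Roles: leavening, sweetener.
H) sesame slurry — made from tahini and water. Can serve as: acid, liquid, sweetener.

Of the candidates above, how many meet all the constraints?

A: not usable as a sweetener; has spelt, so not Whole30-style — no
B: has cod, so not vegetarian; has coconut oil, so not tree-nut-free — out
C: only flaxseed and vinegar; none excluded — valid
D: nothing on the exclusion list — OK
E: not usable as a sweetener; has coconut oil, so not tree-nut-free — no
F: has peanut, so not Whole30-style — out
G: Whole30-style, vegetarian — OK
H: all constraints satisfied — OK

4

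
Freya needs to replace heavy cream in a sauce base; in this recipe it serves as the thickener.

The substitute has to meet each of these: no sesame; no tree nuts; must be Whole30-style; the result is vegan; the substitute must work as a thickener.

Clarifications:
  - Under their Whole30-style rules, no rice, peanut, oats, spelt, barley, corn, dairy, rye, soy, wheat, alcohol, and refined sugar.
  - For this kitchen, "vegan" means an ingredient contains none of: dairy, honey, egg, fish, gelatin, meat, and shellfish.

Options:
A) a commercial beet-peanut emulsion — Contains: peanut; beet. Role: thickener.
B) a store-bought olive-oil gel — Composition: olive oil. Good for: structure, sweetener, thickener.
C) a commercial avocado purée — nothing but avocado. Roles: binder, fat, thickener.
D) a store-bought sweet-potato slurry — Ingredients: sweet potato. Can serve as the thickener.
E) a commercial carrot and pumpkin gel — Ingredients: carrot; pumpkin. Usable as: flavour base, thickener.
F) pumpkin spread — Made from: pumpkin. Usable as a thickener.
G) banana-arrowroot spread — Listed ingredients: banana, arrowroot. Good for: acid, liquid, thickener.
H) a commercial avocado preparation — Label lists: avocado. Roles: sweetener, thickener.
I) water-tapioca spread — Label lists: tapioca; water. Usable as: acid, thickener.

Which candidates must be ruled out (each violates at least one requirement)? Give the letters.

A

A: has peanut, so not Whole30-style — out
B: every rule checks out — keep
C: only avocado; none excluded — keep
D: only sweet potato; none excluded — valid
E: only carrot and pumpkin; none excluded — keep
F: no sesame, no tree nuts — OK
G: no sesame, vegan — OK
H: no sesame, no tree nuts — valid
I: only tapioca and water; none excluded — valid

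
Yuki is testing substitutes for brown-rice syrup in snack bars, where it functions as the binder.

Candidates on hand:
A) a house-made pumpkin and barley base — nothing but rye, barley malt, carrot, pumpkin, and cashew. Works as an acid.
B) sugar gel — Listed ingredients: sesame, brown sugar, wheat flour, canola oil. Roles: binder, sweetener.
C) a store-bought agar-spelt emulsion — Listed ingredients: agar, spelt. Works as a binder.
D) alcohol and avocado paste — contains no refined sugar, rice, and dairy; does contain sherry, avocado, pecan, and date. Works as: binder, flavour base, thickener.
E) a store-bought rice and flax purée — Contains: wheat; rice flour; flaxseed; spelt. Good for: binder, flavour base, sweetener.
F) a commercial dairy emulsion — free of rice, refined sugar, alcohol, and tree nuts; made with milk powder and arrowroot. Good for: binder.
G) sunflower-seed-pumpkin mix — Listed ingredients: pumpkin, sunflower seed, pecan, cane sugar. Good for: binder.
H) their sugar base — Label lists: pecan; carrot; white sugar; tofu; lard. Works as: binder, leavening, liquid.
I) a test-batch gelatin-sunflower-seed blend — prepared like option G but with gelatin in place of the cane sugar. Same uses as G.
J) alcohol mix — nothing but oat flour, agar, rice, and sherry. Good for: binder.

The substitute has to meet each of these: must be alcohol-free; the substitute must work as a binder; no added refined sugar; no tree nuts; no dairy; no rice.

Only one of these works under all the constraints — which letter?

C

A: not usable as a binder; has cashew, so not tree-nut-free — no
B: has brown sugar, so not no-added-sugar — no
C: only spelt and agar; none excluded — keep
D: has pecan, so not tree-nut-free; has sherry, so not alcohol-free — out
E: has rice flour, so not rice-free — no
F: has milk powder, so not dairy-free — no
G: has pecan, so not tree-nut-free; has cane sugar, so not no-added-sugar — no
H: has pecan, so not tree-nut-free; has white sugar, so not no-added-sugar — out
I: has pecan, so not tree-nut-free — out
J: has sherry, so not alcohol-free; has rice, so not rice-free — no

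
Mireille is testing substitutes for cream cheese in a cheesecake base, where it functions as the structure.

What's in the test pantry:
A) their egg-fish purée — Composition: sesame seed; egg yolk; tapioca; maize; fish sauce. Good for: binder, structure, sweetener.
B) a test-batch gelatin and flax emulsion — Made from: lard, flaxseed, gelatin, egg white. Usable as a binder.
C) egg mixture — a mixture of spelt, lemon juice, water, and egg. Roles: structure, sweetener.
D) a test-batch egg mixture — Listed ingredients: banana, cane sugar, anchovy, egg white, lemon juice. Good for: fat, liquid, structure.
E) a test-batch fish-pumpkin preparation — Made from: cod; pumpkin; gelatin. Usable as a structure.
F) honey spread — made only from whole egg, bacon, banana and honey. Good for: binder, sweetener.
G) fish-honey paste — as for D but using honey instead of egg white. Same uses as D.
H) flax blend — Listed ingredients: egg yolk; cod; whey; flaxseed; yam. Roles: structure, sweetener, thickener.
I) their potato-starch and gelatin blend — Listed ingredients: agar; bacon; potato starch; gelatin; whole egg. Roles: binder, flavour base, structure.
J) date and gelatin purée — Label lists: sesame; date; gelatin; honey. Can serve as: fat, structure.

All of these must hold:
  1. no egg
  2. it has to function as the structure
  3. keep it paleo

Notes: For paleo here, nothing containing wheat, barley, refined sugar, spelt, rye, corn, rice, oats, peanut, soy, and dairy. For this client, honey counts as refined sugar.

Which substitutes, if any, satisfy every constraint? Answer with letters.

E

A: has maize, so not paleo; has egg yolk, so not egg-free — out
B: not usable as a structure; has egg white, so not egg-free — no
C: has spelt, so not paleo; has egg, so not egg-free — out
D: has cane sugar, so not paleo; has egg white, so not egg-free — out
E: works as a structure, no egg, paleo — OK
F: not usable as a structure; has honey, so not paleo (and 1 more) — no
G: has honey, so not paleo — no
H: has whey, so not paleo; has egg yolk, so not egg-free — reject
I: has whole egg, so not egg-free — out
J: has honey, so not paleo — out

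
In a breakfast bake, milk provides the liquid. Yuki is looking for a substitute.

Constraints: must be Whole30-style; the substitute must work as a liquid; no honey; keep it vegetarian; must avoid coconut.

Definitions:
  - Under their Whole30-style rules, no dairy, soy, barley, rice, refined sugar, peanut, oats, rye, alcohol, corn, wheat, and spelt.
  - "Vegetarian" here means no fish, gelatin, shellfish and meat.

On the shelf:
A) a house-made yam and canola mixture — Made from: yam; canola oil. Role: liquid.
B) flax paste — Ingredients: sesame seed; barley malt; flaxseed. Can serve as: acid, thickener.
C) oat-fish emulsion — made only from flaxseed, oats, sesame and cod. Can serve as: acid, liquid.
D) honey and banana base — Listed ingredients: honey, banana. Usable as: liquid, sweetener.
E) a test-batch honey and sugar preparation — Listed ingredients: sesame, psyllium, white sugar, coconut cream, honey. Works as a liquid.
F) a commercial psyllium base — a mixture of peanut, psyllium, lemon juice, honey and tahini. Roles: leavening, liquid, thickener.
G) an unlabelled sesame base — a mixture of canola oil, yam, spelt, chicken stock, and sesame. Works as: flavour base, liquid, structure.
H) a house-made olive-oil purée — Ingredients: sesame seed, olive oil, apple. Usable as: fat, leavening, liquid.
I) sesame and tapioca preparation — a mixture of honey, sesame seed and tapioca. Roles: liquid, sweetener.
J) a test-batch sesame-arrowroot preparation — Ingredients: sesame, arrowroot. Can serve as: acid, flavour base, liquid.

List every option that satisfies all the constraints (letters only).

A: all constraints satisfied — keep
B: not usable as a liquid; has barley malt, so not Whole30-style — reject
C: has oats, so not Whole30-style; has cod, so not vegetarian — reject
D: has honey, so not honey-free — reject
E: has white sugar, so not Whole30-style; has honey, so not honey-free (and 1 more) — out
F: has peanut, so not Whole30-style; has honey, so not honey-free — reject
G: has spelt, so not Whole30-style; has chicken stock, so not vegetarian — out
H: all constraints satisfied — OK
I: has honey, so not honey-free — out
J: nothing on the exclusion list — OK

A, H, J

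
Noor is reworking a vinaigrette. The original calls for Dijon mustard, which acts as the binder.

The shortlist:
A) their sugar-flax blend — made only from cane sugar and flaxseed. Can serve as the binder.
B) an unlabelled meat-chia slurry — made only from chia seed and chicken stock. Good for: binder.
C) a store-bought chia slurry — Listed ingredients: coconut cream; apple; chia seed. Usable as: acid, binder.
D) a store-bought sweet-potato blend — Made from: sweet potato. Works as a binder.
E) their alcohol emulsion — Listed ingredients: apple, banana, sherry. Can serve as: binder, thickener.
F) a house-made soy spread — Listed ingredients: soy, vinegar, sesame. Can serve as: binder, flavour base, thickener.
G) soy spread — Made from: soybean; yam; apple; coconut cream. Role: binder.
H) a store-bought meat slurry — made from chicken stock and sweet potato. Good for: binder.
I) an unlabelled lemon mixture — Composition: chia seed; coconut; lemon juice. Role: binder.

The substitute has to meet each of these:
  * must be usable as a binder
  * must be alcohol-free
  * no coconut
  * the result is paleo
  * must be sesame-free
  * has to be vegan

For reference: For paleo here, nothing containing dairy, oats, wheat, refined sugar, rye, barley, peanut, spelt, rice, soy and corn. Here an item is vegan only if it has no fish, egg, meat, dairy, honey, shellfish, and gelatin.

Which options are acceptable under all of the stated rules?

A: has cane sugar, so not paleo — reject
B: has chicken stock, so not vegan — reject
C: has coconut cream, so not coconut-free — no
D: all constraints satisfied — keep
E: has sherry, so not alcohol-free — out
F: has soy, so not paleo; has sesame, so not sesame-free — no
G: has soybean, so not paleo; has coconut cream, so not coconut-free — out
H: has chicken stock, so not vegan — out
I: has coconut, so not coconut-free — reject

D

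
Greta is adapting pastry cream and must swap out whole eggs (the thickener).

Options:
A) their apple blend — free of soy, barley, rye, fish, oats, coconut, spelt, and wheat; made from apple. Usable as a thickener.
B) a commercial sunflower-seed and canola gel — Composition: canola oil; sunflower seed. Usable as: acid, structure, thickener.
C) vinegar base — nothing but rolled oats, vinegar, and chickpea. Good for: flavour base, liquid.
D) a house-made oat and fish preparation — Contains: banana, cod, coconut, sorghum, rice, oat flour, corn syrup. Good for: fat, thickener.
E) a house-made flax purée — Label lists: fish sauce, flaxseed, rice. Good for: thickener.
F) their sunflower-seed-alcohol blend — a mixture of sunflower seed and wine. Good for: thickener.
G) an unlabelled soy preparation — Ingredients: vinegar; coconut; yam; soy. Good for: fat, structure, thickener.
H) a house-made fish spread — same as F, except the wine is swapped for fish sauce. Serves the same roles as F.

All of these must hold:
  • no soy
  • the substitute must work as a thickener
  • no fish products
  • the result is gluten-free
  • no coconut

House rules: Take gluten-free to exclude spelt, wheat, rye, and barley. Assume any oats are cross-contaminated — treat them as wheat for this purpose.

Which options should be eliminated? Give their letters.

C, D, E, G, H

A: every rule checks out — OK
B: works as a thickener, no coconut, no fish — keep
C: not usable as a thickener; has rolled oats, so not gluten-free — out
D: has oat flour, so not gluten-free; has coconut, so not coconut-free (and 1 more) — no
E: has fish sauce, so not fish-free — reject
F: works as a thickener, no fish, no soy — keep
G: has coconut, so not coconut-free; has soy, so not soy-free — no
H: has fish sauce, so not fish-free — reject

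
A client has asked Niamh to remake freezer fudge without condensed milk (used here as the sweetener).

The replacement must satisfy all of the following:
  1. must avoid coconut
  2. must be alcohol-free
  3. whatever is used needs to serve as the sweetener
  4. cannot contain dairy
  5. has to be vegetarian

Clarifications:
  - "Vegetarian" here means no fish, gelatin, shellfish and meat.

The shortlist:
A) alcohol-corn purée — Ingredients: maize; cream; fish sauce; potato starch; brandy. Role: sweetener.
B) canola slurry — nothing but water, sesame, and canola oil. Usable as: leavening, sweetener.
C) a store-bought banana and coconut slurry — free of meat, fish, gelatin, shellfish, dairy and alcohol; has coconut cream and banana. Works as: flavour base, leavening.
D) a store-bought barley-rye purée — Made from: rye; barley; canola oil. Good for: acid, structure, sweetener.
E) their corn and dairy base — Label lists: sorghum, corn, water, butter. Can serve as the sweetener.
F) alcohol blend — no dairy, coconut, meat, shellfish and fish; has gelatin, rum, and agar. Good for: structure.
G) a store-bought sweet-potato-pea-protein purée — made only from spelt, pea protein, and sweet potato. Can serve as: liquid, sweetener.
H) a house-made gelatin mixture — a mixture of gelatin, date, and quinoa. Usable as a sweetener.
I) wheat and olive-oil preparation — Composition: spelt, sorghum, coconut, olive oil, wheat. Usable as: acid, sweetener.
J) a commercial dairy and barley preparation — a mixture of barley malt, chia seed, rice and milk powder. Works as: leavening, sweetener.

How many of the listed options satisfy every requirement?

A: has fish sauce, so not vegetarian; has cream, so not dairy-free (and 1 more) — reject
B: nothing on the exclusion list — valid
C: not usable as a sweetener; has coconut cream, so not coconut-free — no
D: works as a sweetener, no coconut, vegetarian — keep
E: has butter, so not dairy-free — no
F: not usable as a sweetener; has gelatin, so not vegetarian (and 1 more) — no
G: nothing on the exclusion list — keep
H: has gelatin, so not vegetarian — reject
I: has coconut, so not coconut-free — out
J: has milk powder, so not dairy-free — out

3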